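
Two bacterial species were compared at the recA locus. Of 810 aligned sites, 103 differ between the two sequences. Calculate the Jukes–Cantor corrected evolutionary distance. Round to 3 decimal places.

p = 103/810 ≈ 0.12716.
d = −(3/4) ln(1 − 4p/3) = −0.75 ln(1 − 0.169547) = −0.75 ln(0.830453)
  = −0.75 × (-0.185784) = 0.139338 substitutions/site.

0.139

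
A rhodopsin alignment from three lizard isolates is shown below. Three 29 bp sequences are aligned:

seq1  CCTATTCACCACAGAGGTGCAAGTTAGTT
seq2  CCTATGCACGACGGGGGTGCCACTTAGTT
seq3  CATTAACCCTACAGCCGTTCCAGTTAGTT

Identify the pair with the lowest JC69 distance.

seq1 and seq2

seq1–seq2: 6/29 differ, p = 0.207, d = 0.242.
seq1–seq3: 10/29 differ, p = 0.345, d = 0.462.
seq2–seq3: 11/29 differ, p = 0.379, d = 0.529.
The smallest distance is between seq1 and seq2.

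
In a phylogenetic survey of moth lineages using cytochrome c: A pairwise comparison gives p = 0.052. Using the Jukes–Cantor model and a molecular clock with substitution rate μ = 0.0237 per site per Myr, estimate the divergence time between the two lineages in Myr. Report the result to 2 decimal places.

1.14

d = −(3/4) ln(1 − 4p/3) = −0.75 ln(1 − 0.069333) = −0.75 ln(0.930667)
  = −0.75 × (-0.071854) = 0.053891 substitutions/site.
Under a molecular clock d = 2μt, so t = d/(2μ) = 0.053891 / (2 × 0.0237) = 1.14 Myr.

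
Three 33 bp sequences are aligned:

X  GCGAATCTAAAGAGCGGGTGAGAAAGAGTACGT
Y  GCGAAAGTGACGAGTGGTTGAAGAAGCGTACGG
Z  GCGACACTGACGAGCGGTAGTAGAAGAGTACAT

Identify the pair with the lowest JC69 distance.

Y and Z

X–Y: 10/33 differ, p = 0.303, d = 0.388.
X–Z: 10/33 differ, p = 0.303, d = 0.388.
Y–Z: 8/33 differ, p = 0.242, d = 0.293.
The smallest distance is between Y and Z.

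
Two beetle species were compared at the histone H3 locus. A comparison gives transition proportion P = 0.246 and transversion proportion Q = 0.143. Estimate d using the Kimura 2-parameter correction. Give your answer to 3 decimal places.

Under the Kimura two-parameter model, d = −½ ln(1 − 2P − Q) − ¼ ln(1 − 2Q).
1 − 2P − Q = 0.365, giving −½ ln(0.365) = 0.503929.
1 − 2Q = 0.714, giving −¼ ln(0.714) = 0.084218.
d = 0.503929 + 0.084218 = 0.588147.

0.588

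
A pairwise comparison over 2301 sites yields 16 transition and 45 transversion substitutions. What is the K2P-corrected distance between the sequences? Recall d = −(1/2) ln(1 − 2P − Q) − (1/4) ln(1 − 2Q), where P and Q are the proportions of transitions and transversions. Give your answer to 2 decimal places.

P = 16/2301 ≈ 0.006953 and Q = 45/2301 ≈ 0.019557.
Under the Kimura two-parameter model, d = −½ ln(1 − 2P − Q) − ¼ ln(1 − 2Q).
1 − 2P − Q = 0.966537, giving −½ ln(0.966537) = 0.017018.
1 − 2Q = 0.960886, giving −¼ ln(0.960886) = 0.009975.
d = 0.017018 + 0.009975 = 0.026993.

0.03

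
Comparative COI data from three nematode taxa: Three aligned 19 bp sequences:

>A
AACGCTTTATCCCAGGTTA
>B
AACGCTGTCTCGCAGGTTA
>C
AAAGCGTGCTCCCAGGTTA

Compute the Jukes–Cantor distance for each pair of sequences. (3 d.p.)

A–B: 3/19 sites differ → p ≈ 0.157895, d = −0.75 ln(1 − 0.210527) = 0.177292 ≈ 0.177.
A–C: 4/19 sites differ → p ≈ 0.210526, d = −0.75 ln(1 − 0.280701) = 0.247109 ≈ 0.247.
B–C: 5/19 sites differ → p ≈ 0.263158, d = −0.75 ln(1 − 0.350877) = 0.324100 ≈ 0.324.

d(A,B) = 0.177, d(A,C) = 0.247, d(B,C) = 0.324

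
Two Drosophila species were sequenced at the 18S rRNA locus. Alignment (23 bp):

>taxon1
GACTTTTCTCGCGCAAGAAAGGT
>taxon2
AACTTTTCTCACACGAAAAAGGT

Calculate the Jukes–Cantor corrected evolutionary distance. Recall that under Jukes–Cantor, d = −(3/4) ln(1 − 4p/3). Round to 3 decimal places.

0.257

The sequences differ at 5 of 23 sites (1, 11, 13, 15, 17), so p = 5/23 ≈ 0.217391.
d = −(3/4) ln(1 − 4p/3) = −0.75 ln(1 − 0.289855) = −0.75 ln(0.710145)
  = −0.75 × (-0.342286) = 0.256715 substitutions/site.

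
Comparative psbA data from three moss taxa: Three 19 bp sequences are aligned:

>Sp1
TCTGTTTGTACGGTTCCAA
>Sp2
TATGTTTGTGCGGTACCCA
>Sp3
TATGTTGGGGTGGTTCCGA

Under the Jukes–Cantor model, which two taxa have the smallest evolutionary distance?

Sp1 and Sp2

Sp1–Sp2: 4/19 differ, p = 0.211, d = 0.247.
Sp1–Sp3: 6/19 differ, p = 0.316, d = 0.410.
Sp2–Sp3: 5/19 differ, p = 0.263, d = 0.324.
The smallest distance is between Sp1 and Sp2.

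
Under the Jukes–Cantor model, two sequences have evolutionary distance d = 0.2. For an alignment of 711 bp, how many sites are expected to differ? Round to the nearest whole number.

125

Invert JC69: p = (3/4)(1 − e^(−4d/3)) = 0.75 × (1 − e^(-0.266667)) = 0.75 × (1 − 0.765928) = 0.175554.
Expected differing sites = pL ≈ 0.175554 × 711 = 124.818894 ≈ 125.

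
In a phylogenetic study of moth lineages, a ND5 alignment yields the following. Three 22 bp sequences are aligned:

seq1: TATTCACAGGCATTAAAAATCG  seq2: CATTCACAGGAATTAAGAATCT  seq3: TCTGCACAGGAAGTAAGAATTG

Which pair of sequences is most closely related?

seq1 and seq2

seq1–seq2: 4/22 differ, p = 0.182, d = 0.208.
seq1–seq3: 6/22 differ, p = 0.273, d = 0.339.
seq2–seq3: 6/22 differ, p = 0.273, d = 0.339.
The smallest distance is between seq1 and seq2.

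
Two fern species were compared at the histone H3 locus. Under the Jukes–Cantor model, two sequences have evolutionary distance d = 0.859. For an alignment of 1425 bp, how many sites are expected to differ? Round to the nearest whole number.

729

Invert JC69: p = (3/4)(1 − e^(−4d/3)) = 0.75 × (1 − e^(-1.145333)) = 0.75 × (1 − 0.318118) = 0.511412.
Expected differing sites = pL ≈ 0.511412 × 1425 = 728.7621 ≈ 729.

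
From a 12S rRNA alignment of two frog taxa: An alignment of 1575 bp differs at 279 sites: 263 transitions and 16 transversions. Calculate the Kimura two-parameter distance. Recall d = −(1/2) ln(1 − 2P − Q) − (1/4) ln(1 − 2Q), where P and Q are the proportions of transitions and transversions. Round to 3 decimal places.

0.216

P = 263/1575 ≈ 0.166984 and Q = 16/1575 ≈ 0.010159.
Under the Kimura two-parameter model, d = −½ ln(1 − 2P − Q) − ¼ ln(1 − 2Q).
1 − 2P − Q = 0.655873, giving −½ ln(0.655873) = 0.210894.
1 − 2Q = 0.979682, giving −¼ ln(0.979682) = 0.005132.
d = 0.210894 + 0.005132 = 0.216026.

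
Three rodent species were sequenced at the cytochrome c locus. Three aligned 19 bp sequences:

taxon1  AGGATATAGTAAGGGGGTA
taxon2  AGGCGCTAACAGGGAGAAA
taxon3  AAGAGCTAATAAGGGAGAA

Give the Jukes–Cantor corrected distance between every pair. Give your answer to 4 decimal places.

d(taxon1,taxon2) = 0.7489, d(taxon1,taxon3) = 0.4099, d(taxon2,taxon3) = 0.5068

taxon1–taxon2: 9/19 sites differ → p ≈ 0.473684, d = −0.75 ln(1 − 0.631579) = 0.748897 ≈ 0.7489.
taxon1–taxon3: 6/19 sites differ → p ≈ 0.315789, d = −0.75 ln(1 − 0.421052) = 0.409907 ≈ 0.4099.
taxon2–taxon3: 7/19 sites differ → p ≈ 0.368421, d = −0.75 ln(1 − 0.491228) = 0.506816 ≈ 0.5068.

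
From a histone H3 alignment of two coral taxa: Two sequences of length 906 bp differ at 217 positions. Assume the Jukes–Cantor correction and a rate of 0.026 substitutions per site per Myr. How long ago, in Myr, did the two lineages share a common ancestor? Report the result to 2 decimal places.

5.55

p = 217/906 ≈ 0.239514.
d = −(3/4) ln(1 − 4p/3) = −0.75 ln(1 − 0.319352) = −0.75 ln(0.680648)
  = −0.75 × (-0.384710) = 0.288533 substitutions/site.
Under a molecular clock d = 2μt, so t = d/(2μ) = 0.288533 / (2 × 0.026) = 5.55 Myr.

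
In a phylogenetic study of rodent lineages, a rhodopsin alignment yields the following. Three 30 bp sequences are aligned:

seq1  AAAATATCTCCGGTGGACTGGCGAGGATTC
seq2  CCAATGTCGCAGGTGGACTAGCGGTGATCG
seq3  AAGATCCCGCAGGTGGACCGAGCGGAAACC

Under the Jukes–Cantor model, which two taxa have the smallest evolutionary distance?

seq1 and seq2

seq1–seq2: 10/30 differ, p = 0.333, d = 0.441.
seq1–seq3: 13/30 differ, p = 0.433, d = 0.647.
seq2–seq3: 14/30 differ, p = 0.467, d = 0.730.
The smallest distance is between seq1 and seq2.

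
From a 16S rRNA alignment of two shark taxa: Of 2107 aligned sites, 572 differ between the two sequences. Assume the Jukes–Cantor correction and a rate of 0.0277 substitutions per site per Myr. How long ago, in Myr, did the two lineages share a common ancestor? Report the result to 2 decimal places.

6.08

p = 572/2107 ≈ 0.271476.
d = −(3/4) ln(1 − 4p/3) = −0.75 ln(1 − 0.361968) = −0.75 ln(0.638032)
  = −0.75 × (-0.449367) = 0.337025 substitutions/site.
Under a molecular clock d = 2μt, so t = d/(2μ) = 0.337025 / (2 × 0.0277) = 6.08 Myr.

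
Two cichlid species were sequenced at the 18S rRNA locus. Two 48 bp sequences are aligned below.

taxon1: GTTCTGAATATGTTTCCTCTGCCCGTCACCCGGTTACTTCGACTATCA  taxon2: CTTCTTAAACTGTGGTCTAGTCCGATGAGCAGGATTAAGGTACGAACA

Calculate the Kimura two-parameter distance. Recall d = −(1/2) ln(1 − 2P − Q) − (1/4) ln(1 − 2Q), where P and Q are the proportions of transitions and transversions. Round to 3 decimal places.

1.011

Of 48 sites, 2 differences are transitions and 22 are transversions, so P = 2/48 ≈ 0.041667 and Q = 22/48 ≈ 0.458333.
Under the Kimura two-parameter model, d = −½ ln(1 − 2P − Q) − ¼ ln(1 − 2Q).
1 − 2P − Q = 0.458333, giving −½ ln(0.458333) = 0.390080.
1 − 2Q = 0.083334, giving −¼ ln(0.083334) = 0.621225.
d = 0.390080 + 0.621225 = 1.011305.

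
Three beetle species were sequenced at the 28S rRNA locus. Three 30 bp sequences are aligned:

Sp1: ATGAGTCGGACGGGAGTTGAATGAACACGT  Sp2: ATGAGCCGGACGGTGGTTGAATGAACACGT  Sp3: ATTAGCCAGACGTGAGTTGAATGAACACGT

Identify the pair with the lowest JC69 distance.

Sp1–Sp2: 3/30 differ, p = 0.100, d = 0.107.
Sp1–Sp3: 4/30 differ, p = 0.133, d = 0.147.
Sp2–Sp3: 5/30 differ, p = 0.167, d = 0.188.
The smallest distance is between Sp1 and Sp2.

Sp1 and Sp2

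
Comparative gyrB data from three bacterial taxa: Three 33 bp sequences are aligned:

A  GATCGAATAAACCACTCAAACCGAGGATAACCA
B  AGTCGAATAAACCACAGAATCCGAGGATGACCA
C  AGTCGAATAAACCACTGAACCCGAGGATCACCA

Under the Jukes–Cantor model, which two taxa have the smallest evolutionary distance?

B and C

A–B: 6/33 differ, p = 0.182, d = 0.208.
A–C: 5/33 differ, p = 0.152, d = 0.169.
B–C: 3/33 differ, p = 0.091, d = 0.097.
The smallest distance is between B and C.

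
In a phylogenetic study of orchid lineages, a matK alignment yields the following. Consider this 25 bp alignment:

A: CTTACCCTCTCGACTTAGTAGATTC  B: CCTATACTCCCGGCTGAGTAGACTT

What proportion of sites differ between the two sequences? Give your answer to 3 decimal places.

0.320

The sequences differ at 8 of 25 positions (sites 2, 5, 6, 10, 13, 16, 23, 25).
p = 8/25 = 0.320.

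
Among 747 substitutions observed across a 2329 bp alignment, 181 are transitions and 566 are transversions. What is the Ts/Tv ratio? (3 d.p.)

R = 181/566 = 0.319787… ≈ 0.320 (to 3 d.p.).

0.320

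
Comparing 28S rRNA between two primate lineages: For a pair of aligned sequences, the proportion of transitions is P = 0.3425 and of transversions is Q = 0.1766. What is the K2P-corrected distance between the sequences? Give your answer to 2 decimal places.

1.10

Under the Kimura two-parameter model, d = −½ ln(1 − 2P − Q) − ¼ ln(1 − 2Q).
1 − 2P − Q = 0.1384, giving −½ ln(0.1384) = 0.988804.
1 − 2Q = 0.6468, giving −¼ ln(0.6468) = 0.108930.
d = 0.988804 + 0.108930 = 1.097734.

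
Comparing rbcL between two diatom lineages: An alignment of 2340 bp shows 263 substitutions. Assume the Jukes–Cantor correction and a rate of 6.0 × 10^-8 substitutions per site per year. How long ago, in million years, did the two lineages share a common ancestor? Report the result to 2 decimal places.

1.01

p = 263/2340 ≈ 0.112393.
d = −(3/4) ln(1 − 4p/3) = −0.75 ln(1 − 0.149857) = −0.75 ln(0.850143)
  = −0.75 × (-0.162351) = 0.121763 substitutions/site.
Under a molecular clock d = 2μt, so t = d/(2μ) = 0.121763 / (2 × 6.0 × 10^-8) = 1.01 million years.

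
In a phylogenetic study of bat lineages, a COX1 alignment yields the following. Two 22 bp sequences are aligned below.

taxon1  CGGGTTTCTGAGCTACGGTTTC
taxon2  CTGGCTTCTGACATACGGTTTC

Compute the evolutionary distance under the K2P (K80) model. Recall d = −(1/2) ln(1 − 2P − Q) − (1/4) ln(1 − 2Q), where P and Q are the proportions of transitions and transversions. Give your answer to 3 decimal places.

0.209

Of 22 sites, 1 differences are transitions and 3 are transversions, so P = 1/22 ≈ 0.045455 and Q = 3/22 ≈ 0.136364.
Under the Kimura two-parameter model, d = −½ ln(1 − 2P − Q) − ¼ ln(1 − 2Q).
1 − 2P − Q = 0.772726, giving −½ ln(0.772726) = 0.128915.
1 − 2Q = 0.727272, giving −¼ ln(0.727272) = 0.079614.
d = 0.128915 + 0.079614 = 0.208529.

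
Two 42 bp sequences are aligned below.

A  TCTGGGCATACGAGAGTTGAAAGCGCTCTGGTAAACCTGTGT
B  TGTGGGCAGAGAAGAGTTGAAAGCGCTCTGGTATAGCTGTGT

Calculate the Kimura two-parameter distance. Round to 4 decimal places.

0.1591

Of 42 sites, 1 differences are transitions and 5 are transversions, so P = 1/42 ≈ 0.02381 and Q = 5/42 ≈ 0.119048.
Under the Kimura two-parameter model, d = −½ ln(1 − 2P − Q) − ¼ ln(1 − 2Q).
1 − 2P − Q = 0.833332, giving −½ ln(0.833332) = 0.091162.
1 − 2Q = 0.761904, giving −¼ ln(0.761904) = 0.067984.
d = 0.091162 + 0.067984 = 0.159146.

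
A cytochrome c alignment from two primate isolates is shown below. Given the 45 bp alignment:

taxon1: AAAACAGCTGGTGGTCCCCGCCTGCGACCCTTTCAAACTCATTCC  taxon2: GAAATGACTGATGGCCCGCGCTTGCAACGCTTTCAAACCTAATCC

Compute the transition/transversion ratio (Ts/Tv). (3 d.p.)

3.333

Transitions are A↔G and C↔T; transversions are all other mismatches.
Transitions: 10. Transversions: 3.
R = 10/3 = 3.333333… ≈ 3.333 (to 3 d.p.).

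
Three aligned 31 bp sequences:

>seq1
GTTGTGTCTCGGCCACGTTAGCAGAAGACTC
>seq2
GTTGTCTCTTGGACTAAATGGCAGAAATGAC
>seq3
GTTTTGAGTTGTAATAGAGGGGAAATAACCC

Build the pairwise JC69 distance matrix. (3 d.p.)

seq1–seq2: 12/31 sites differ → p ≈ 0.387097, d = −0.75 ln(1 − 0.516129) = 0.544453 ≈ 0.544.
seq1–seq3: 17/31 sites differ → p ≈ 0.548387, d = −0.75 ln(1 − 0.731183) = 0.985293 ≈ 0.985.
seq2–seq3: 14/31 sites differ → p ≈ 0.451613, d = −0.75 ln(1 − 0.602151) = 0.691262 ≈ 0.691.

d(seq1,seq2) = 0.544, d(seq1,seq3) = 0.985, d(seq2,seq3) = 0.691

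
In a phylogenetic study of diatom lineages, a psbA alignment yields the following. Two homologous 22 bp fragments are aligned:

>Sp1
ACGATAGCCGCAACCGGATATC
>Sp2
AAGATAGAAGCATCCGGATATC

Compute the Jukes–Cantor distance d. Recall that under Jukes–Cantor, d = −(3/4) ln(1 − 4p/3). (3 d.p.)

The sequences differ at 4 of 22 sites (2, 8, 9, 13), so p = 4/22 ≈ 0.181818.
d = −(3/4) ln(1 − 4p/3) = −0.75 ln(1 − 0.242424) = −0.75 ln(0.757576)
  = −0.75 × (-0.277631) = 0.208223 substitutions/site.

0.208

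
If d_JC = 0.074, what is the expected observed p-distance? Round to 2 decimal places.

0.07

p = (3/4)(1 − e^(−4d/3)) = 0.75 × (1 − e^(-0.098667)) = 0.75 × (1 − 0.906044) = 0.070467.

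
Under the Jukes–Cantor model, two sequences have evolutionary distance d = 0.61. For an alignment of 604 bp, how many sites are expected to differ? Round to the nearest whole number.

Invert JC69: p = (3/4)(1 − e^(−4d/3)) = 0.75 × (1 − e^(-0.813333)) = 0.75 × (1 − 0.443378) = 0.417467.
Expected differing sites = pL ≈ 0.417467 × 604 = 252.150068 ≈ 252.

252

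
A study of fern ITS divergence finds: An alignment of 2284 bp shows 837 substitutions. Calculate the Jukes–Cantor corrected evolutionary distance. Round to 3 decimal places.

0.503

p = 837/2284 ≈ 0.366462.
d = −(3/4) ln(1 − 4p/3) = −0.75 ln(1 − 0.488616) = −0.75 ln(0.511384)
  = −0.75 × (-0.670635) = 0.502976 substitutions/site.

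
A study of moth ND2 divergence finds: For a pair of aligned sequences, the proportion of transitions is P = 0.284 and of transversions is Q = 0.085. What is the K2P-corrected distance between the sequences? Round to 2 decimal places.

0.58

Under the Kimura two-parameter model, d = −½ ln(1 − 2P − Q) − ¼ ln(1 − 2Q).
1 − 2P − Q = 0.347, giving −½ ln(0.347) = 0.529215.
1 − 2Q = 0.83, giving −¼ ln(0.83) = 0.046582.
d = 0.529215 + 0.046582 = 0.575797.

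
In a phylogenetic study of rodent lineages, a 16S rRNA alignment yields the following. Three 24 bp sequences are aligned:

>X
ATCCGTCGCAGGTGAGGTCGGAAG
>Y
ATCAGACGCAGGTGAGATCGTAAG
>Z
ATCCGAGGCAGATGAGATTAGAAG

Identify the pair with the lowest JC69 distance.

X–Y: 4/24 differ, p = 0.167, d = 0.188.
X–Z: 6/24 differ, p = 0.250, d = 0.304.
Y–Z: 6/24 differ, p = 0.250, d = 0.304.
The smallest distance is between X and Y.

X and Y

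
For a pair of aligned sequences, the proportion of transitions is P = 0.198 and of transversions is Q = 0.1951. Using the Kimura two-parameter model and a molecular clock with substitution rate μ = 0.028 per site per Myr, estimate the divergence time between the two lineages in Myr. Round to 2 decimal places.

Under the Kimura two-parameter model, d = −½ ln(1 − 2P − Q) − ¼ ln(1 − 2Q).
1 − 2P − Q = 0.4089, giving −½ ln(0.4089) = 0.447142.
1 − 2Q = 0.6098, giving −¼ ln(0.6098) = 0.123656.
d = 0.447142 + 0.123656 = 0.570798.
Under a molecular clock d = 2μt, so t = d/(2μ) = 0.570798 / (2 × 0.028) = 10.19 Myr.

10.19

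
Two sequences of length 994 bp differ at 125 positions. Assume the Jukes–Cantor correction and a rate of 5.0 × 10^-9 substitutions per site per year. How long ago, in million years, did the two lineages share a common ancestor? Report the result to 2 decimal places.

13.76

p = 125/994 ≈ 0.125755.
d = −(3/4) ln(1 − 4p/3) = −0.75 ln(1 − 0.167673) = −0.75 ln(0.832327)
  = −0.75 × (-0.183530) = 0.137648 substitutions/site.
Under a molecular clock d = 2μt, so t = d/(2μ) = 0.137648 / (2 × 5.0 × 10^-9) = 13.76 million years.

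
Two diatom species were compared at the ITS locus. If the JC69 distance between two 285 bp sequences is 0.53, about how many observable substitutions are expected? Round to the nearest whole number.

108

Invert JC69: p = (3/4)(1 − e^(−4d/3)) = 0.75 × (1 − e^(-0.706667)) = 0.75 × (1 − 0.493286) = 0.380036.
Expected differing sites = pL ≈ 0.380036 × 285 = 108.31026 ≈ 108.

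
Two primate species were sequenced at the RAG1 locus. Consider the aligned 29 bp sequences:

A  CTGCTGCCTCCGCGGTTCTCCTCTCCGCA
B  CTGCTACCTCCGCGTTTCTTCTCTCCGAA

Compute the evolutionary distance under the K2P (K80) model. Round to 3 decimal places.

Of 29 sites, 2 differences are transitions and 2 are transversions, so P = 2/29 ≈ 0.068966 and Q = 2/29 ≈ 0.068966.
Under the Kimura two-parameter model, d = −½ ln(1 − 2P − Q) − ¼ ln(1 − 2Q).
1 − 2P − Q = 0.793102, giving −½ ln(0.793102) = 0.115902.
1 − 2Q = 0.862068, giving −¼ ln(0.862068) = 0.037105.
d = 0.115902 + 0.037105 = 0.153007.

0.153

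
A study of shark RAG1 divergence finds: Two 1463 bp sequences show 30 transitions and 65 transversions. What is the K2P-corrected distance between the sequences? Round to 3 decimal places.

0.068

P = 30/1463 ≈ 0.020506 and Q = 65/1463 ≈ 0.044429.
Under the Kimura two-parameter model, d = −½ ln(1 − 2P − Q) − ¼ ln(1 − 2Q).
1 − 2P − Q = 0.914559, giving −½ ln(0.914559) = 0.044657.
1 − 2Q = 0.911142, giving −¼ ln(0.911142) = 0.023264.
d = 0.044657 + 0.023264 = 0.067921.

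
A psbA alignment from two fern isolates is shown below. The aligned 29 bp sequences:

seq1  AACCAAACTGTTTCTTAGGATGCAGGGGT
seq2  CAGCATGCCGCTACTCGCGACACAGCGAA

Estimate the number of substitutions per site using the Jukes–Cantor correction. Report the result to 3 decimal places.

The sequences differ at 15 of 29 sites, so p = 15/29 ≈ 0.517241.
d = −(3/4) ln(1 − 4p/3) = −0.75 ln(1 − 0.689655) = −0.75 ln(0.310345)
  = −0.75 × (-1.170071) = 0.877553 substitutions/site.

0.878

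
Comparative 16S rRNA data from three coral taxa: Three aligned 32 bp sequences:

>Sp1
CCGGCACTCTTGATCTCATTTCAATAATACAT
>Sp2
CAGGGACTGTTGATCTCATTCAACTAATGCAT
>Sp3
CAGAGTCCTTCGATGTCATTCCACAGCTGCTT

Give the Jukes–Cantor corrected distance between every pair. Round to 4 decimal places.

Sp1–Sp2: 7/32 sites differ → p = 0.21875, d = −0.75 ln(1 − 0.291667) = 0.258631 ≈ 0.2586.
Sp1–Sp3: 15/32 sites differ → p = 0.46875, d = −0.75 ln(1 − 0.625) = 0.735622 ≈ 0.7356.
Sp2–Sp3: 11/32 sites differ → p = 0.34375, d = −0.75 ln(1 − 0.458333) = 0.459828 ≈ 0.4598.

d(Sp1,Sp2) = 0.2586, d(Sp1,Sp3) = 0.7356, d(Sp2,Sp3) = 0.4598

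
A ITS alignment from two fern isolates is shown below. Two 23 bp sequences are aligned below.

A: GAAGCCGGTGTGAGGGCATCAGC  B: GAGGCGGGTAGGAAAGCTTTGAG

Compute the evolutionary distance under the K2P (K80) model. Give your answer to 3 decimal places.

Of 23 sites, 7 differences are transitions and 4 are transversions, so P = 7/23 ≈ 0.304348 and Q = 4/23 ≈ 0.173913.
Under the Kimura two-parameter model, d = −½ ln(1 − 2P − Q) − ¼ ln(1 − 2Q).
1 − 2P − Q = 0.217391, giving −½ ln(0.217391) = 0.763029.
1 − 2Q = 0.652174, giving −¼ ln(0.652174) = 0.106861.
d = 0.763029 + 0.106861 = 0.869890.

0.870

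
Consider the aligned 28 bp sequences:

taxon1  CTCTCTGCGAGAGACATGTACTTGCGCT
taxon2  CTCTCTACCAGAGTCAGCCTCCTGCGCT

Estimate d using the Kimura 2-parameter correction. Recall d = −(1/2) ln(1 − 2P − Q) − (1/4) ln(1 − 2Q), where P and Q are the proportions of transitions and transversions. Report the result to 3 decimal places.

0.360

Of 28 sites, 3 differences are transitions and 5 are transversions, so P = 3/28 ≈ 0.107143 and Q = 5/28 ≈ 0.178571.
Under the Kimura two-parameter model, d = −½ ln(1 − 2P − Q) − ¼ ln(1 − 2Q).
1 − 2P − Q = 0.607143, giving −½ ln(0.607143) = 0.249495.
1 − 2Q = 0.642858, giving −¼ ln(0.642858) = 0.110458.
d = 0.249495 + 0.110458 = 0.359953.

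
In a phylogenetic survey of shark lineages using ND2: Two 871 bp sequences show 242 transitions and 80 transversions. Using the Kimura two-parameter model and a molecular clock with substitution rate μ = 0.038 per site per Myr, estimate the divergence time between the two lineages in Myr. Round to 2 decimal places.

P = 242/871 ≈ 0.277842 and Q = 80/871 ≈ 0.091848.
Under the Kimura two-parameter model, d = −½ ln(1 − 2P − Q) − ¼ ln(1 − 2Q).
1 − 2P − Q = 0.352468, giving −½ ln(0.352468) = 0.521398.
1 − 2Q = 0.816304, giving −¼ ln(0.816304) = 0.050742.
d = 0.521398 + 0.050742 = 0.572140.
Under a molecular clock d = 2μt, so t = d/(2μ) = 0.572140 / (2 × 0.038) = 7.53 Myr.

7.53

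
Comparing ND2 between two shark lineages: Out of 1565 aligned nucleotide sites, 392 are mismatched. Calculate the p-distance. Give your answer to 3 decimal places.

0.250

p = 392/1565 = 0.250479… ≈ 0.250 (to 3 d.p.).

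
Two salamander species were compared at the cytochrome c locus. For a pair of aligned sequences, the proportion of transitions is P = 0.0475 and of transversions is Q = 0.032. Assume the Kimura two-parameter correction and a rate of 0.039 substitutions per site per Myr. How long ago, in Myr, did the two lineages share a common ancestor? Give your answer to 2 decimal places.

Under the Kimura two-parameter model, d = −½ ln(1 − 2P − Q) − ¼ ln(1 − 2Q).
1 − 2P − Q = 0.873, giving −½ ln(0.873) = 0.067910.
1 − 2Q = 0.936, giving −¼ ln(0.936) = 0.016535.
d = 0.067910 + 0.016535 = 0.084445.
Under a molecular clock d = 2μt, so t = d/(2μ) = 0.084445 / (2 × 0.039) = 1.08 Myr.

1.08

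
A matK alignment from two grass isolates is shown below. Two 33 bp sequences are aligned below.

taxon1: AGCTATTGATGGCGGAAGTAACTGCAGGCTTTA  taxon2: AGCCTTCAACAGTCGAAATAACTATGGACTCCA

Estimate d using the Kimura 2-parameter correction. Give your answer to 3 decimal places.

Of 33 sites, 13 differences are transitions and 2 are transversions, so P = 13/33 ≈ 0.393939 and Q = 2/33 ≈ 0.060606.
Under the Kimura two-parameter model, d = −½ ln(1 − 2P − Q) − ¼ ln(1 − 2Q).
1 − 2P − Q = 0.151516, giving −½ ln(0.151516) = 0.943532.
1 − 2Q = 0.878788, giving −¼ ln(0.878788) = 0.032303.
d = 0.943532 + 0.032303 = 0.975835.

0.976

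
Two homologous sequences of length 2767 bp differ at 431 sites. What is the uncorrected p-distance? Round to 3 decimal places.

p = 431/2767 = 0.155764… ≈ 0.156 (to 3 d.p.).

0.156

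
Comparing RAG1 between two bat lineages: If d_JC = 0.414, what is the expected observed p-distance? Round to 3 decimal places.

0.318

p = (3/4)(1 − e^(−4d/3)) = 0.75 × (1 − e^(-0.552)) = 0.75 × (1 − 0.575797) = 0.318152.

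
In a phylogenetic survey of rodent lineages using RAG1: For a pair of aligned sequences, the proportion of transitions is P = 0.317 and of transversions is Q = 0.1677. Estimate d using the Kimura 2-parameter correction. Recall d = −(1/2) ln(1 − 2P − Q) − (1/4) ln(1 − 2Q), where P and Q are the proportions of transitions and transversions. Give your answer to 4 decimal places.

Under the Kimura two-parameter model, d = −½ ln(1 − 2P − Q) − ¼ ln(1 − 2Q).
1 − 2P − Q = 0.1983, giving −½ ln(0.1983) = 0.808987.
1 − 2Q = 0.6646, giving −¼ ln(0.6646) = 0.102142.
d = 0.808987 + 0.102142 = 0.911129.

0.9111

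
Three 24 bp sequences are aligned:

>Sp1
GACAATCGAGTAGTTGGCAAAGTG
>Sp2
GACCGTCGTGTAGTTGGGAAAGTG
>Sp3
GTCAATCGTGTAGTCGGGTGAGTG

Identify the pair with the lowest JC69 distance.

Sp1–Sp2: 4/24 differ, p = 0.167, d = 0.188.
Sp1–Sp3: 6/24 differ, p = 0.250, d = 0.304.
Sp2–Sp3: 6/24 differ, p = 0.250, d = 0.304.
The smallest distance is between Sp1 and Sp2.

Sp1 and Sp2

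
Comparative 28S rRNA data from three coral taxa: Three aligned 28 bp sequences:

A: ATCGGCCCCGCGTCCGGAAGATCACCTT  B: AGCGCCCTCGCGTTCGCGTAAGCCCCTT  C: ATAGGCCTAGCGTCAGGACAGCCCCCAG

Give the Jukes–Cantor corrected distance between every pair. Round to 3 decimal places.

d(A,B) = 0.485, d(A,C) = 0.556, d(B,C) = 0.724

A–B: 10/28 sites differ → p ≈ 0.357143, d = −0.75 ln(1 − 0.476191) = 0.484971 ≈ 0.485.
A–C: 11/28 sites differ → p ≈ 0.392857, d = −0.75 ln(1 − 0.523809) = 0.556452 ≈ 0.556.
B–C: 13/28 sites differ → p ≈ 0.464286, d = −0.75 ln(1 − 0.619048) = 0.723811 ≈ 0.724.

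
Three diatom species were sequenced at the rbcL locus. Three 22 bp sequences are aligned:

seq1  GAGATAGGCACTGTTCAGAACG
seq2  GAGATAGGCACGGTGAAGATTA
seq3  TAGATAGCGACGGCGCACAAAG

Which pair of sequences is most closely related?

seq1–seq2: 6/22 differ, p = 0.273, d = 0.339.
seq1–seq3: 8/22 differ, p = 0.364, d = 0.497.
seq2–seq3: 9/22 differ, p = 0.409, d = 0.591.
The smallest distance is between seq1 and seq2.

seq1 and seq2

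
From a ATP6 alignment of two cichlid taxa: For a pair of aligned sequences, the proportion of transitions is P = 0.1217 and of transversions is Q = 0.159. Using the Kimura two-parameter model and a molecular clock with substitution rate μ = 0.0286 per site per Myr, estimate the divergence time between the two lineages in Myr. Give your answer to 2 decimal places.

6.17

Under the Kimura two-parameter model, d = −½ ln(1 − 2P − Q) − ¼ ln(1 − 2Q).
1 − 2P − Q = 0.5976, giving −½ ln(0.5976) = 0.257417.
1 − 2Q = 0.682, giving −¼ ln(0.682) = 0.095681.
d = 0.257417 + 0.095681 = 0.353098.
Under a molecular clock d = 2μt, so t = d/(2μ) = 0.353098 / (2 × 0.0286) = 6.17 Myr.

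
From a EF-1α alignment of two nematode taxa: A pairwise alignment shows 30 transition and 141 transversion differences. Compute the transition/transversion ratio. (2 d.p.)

0.21

R = 30/141 = 0.212765… ≈ 0.21 (to 2 d.p.).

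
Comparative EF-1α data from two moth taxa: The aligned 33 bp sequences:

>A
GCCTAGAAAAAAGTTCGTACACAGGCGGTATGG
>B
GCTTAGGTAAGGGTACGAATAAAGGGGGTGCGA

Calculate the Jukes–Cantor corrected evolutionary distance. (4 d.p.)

0.5587

The sequences differ at 13 of 33 sites, so p = 13/33 ≈ 0.393939.
d = −(3/4) ln(1 − 4p/3) = −0.75 ln(1 − 0.525252) = −0.75 ln(0.474748)
  = −0.75 × (-0.744971) = 0.558728 substitutions/site.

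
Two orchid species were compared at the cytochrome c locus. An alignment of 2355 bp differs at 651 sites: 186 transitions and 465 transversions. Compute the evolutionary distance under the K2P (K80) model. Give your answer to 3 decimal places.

0.345

P = 186/2355 ≈ 0.078981 and Q = 465/2355 ≈ 0.197452.
Under the Kimura two-parameter model, d = −½ ln(1 − 2P − Q) − ¼ ln(1 − 2Q).
1 − 2P − Q = 0.644586, giving −½ ln(0.644586) = 0.219574.
1 − 2Q = 0.605096, giving −¼ ln(0.605096) = 0.125592.
d = 0.219574 + 0.125592 = 0.345166.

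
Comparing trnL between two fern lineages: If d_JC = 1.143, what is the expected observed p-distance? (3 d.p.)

0.587

p = (3/4)(1 − e^(−4d/3)) = 0.75 × (1 − e^(-1.524)) = 0.75 × (1 − 0.217839) = 0.586621.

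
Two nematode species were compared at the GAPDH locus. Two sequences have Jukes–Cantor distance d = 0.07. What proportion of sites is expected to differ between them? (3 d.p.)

0.067

p = (3/4)(1 − e^(−4d/3)) = 0.75 × (1 − e^(-0.093333)) = 0.75 × (1 − 0.910890) = 0.066833.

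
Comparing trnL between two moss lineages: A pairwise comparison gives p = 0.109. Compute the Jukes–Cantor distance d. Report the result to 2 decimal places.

0.12

d = −(3/4) ln(1 − 4p/3) = −0.75 ln(1 − 0.145333) = −0.75 ln(0.854667)
  = −0.75 × (-0.157043) = 0.117782 substitutions/site.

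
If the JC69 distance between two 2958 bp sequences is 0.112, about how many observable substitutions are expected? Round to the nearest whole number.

Invert JC69: p = (3/4)(1 − e^(−4d/3)) = 0.75 × (1 − e^(-0.149333)) = 0.75 × (1 − 0.861282) = 0.104039.
Expected differing sites = pL ≈ 0.104039 × 2958 = 307.747362 ≈ 308.

308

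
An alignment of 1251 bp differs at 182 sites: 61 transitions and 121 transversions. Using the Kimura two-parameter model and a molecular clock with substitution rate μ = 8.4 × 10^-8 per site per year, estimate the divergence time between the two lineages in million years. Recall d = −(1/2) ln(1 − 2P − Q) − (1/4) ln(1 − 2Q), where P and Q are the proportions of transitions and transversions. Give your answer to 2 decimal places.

P = 61/1251 ≈ 0.048761 and Q = 121/1251 ≈ 0.096723.
Under the Kimura two-parameter model, d = −½ ln(1 − 2P − Q) − ¼ ln(1 − 2Q).
1 − 2P − Q = 0.805755, giving −½ ln(0.805755) = 0.107988.
1 − 2Q = 0.806554, giving −¼ ln(0.806554) = 0.053746.
d = 0.107988 + 0.053746 = 0.161734.
Under a molecular clock d = 2μt, so t = d/(2μ) = 0.161734 / (2 × 8.4 × 10^-8) = 0.96 million years.

0.96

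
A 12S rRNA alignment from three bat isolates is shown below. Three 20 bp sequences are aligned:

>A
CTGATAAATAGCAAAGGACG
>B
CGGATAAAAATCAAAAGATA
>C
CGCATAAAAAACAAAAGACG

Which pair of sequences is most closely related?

A–B: 6/20 differ, p = 0.300, d = 0.383.
A–C: 5/20 differ, p = 0.250, d = 0.304.
B–C: 4/20 differ, p = 0.200, d = 0.233.
The smallest distance is between B and C.

B and C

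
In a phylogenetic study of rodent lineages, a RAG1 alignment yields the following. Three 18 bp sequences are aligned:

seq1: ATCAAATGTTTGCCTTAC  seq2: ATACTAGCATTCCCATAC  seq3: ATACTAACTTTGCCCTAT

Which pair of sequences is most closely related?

seq2 and seq3

seq1–seq2: 8/18 differ, p = 0.444, d = 0.673.
seq1–seq3: 7/18 differ, p = 0.389, d = 0.548.
seq2–seq3: 5/18 differ, p = 0.278, d = 0.347.
The smallest distance is between seq2 and seq3.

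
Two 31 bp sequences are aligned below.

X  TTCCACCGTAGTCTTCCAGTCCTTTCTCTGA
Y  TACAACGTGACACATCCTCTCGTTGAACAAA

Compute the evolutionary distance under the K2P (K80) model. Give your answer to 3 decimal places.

1.256

Of 31 sites, 1 differences are transitions and 15 are transversions, so P = 1/31 ≈ 0.032258 and Q = 15/31 ≈ 0.483871.
Under the Kimura two-parameter model, d = −½ ln(1 − 2P − Q) − ¼ ln(1 − 2Q).
1 − 2P − Q = 0.451613, giving −½ ln(0.451613) = 0.397465.
1 − 2Q = 0.032258, giving −¼ ln(0.032258) = 0.858497.
d = 0.397465 + 0.858497 = 1.255962.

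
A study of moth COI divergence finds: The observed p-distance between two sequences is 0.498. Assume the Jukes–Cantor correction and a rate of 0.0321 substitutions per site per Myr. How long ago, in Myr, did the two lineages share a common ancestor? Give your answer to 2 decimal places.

12.74

d = −(3/4) ln(1 − 4p/3) = −0.75 ln(1 − 0.664) = −0.75 ln(0.336)
  = −0.75 × (-1.090644) = 0.817983 substitutions/site.
Under a molecular clock d = 2μt, so t = d/(2μ) = 0.817983 / (2 × 0.0321) = 12.74 Myr.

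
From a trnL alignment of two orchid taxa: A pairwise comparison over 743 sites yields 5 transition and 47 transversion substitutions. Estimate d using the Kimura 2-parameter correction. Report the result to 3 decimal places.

P = 5/743 ≈ 0.006729 and Q = 47/743 ≈ 0.063257.
Under the Kimura two-parameter model, d = −½ ln(1 − 2P − Q) − ¼ ln(1 − 2Q).
1 − 2P − Q = 0.923285, giving −½ ln(0.923285) = 0.039909.
1 − 2Q = 0.873486, giving −¼ ln(0.873486) = 0.033816.
d = 0.039909 + 0.033816 = 0.073725.

0.074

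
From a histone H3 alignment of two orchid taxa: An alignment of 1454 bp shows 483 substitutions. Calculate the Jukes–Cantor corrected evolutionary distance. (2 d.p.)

p = 483/1454 ≈ 0.332187.
d = −(3/4) ln(1 − 4p/3) = −0.75 ln(1 − 0.442916) = −0.75 ln(0.557084)
  = −0.75 × (-0.585039) = 0.438779 substitutions/site.

0.44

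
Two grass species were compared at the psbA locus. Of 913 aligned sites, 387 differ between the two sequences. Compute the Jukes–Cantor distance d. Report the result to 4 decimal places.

0.6246

p = 387/913 ≈ 0.423877.
d = −(3/4) ln(1 − 4p/3) = −0.75 ln(1 − 0.565169) = −0.75 ln(0.434831)
  = −0.75 × (-0.832798) = 0.624599 substitutions/site.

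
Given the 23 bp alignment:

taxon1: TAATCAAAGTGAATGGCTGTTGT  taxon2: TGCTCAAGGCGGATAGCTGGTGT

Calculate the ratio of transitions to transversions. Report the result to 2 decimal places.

2.50

Transitions are A↔G and C↔T; transversions are all other mismatches.
Transitions: 5. Transversions: 2.
R = 5/2 = 2.50.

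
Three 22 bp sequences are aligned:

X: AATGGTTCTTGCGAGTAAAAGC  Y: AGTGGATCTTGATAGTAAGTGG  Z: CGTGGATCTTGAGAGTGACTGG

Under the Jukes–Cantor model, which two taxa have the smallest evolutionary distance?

X–Y: 7/22 differ, p = 0.318, d = 0.414.
X–Z: 8/22 differ, p = 0.364, d = 0.497.
Y–Z: 4/22 differ, p = 0.182, d = 0.208.
The smallest distance is between Y and Z.

Y and Z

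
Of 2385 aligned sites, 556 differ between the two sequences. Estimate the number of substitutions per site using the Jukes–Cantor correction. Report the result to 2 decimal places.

p = 556/2385 ≈ 0.233124.
d = −(3/4) ln(1 − 4p/3) = −0.75 ln(1 − 0.310832) = −0.75 ln(0.689168)
  = −0.75 × (-0.372270) = 0.279203 substitutions/site.

0.28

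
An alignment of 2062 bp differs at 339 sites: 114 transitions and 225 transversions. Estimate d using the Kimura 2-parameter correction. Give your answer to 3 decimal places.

P = 114/2062 ≈ 0.055286 and Q = 225/2062 ≈ 0.109117.
Under the Kimura two-parameter model, d = −½ ln(1 − 2P − Q) − ¼ ln(1 − 2Q).
1 − 2P − Q = 0.780311, giving −½ ln(0.780311) = 0.124031.
1 − 2Q = 0.781766, giving −¼ ln(0.781766) = 0.061550.
d = 0.124031 + 0.061550 = 0.185581.

0.186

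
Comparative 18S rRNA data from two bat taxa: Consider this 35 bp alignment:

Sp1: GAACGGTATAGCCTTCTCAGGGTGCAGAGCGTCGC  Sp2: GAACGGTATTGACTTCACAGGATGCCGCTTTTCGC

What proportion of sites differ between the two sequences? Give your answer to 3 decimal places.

The sequences differ at 9 of 35 positions (sites 10, 12, 17, 22, 26, 28, 29, 30, 31).
p = 9/35 = 0.257142… ≈ 0.257 (to 3 d.p.).

0.257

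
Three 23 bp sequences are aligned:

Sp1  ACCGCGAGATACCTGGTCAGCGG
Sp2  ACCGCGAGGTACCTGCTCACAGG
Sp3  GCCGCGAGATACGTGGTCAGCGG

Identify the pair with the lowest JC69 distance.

Sp1–Sp2: 4/23 differ, p = 0.174, d = 0.198.
Sp1–Sp3: 2/23 differ, p = 0.087, d = 0.092.
Sp2–Sp3: 6/23 differ, p = 0.261, d = 0.321.
The smallest distance is between Sp1 and Sp3.

Sp1 and Sp3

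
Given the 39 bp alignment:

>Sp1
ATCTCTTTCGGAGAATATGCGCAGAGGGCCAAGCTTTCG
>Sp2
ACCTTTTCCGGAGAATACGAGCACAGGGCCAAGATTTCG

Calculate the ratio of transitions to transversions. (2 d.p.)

1.33

Transitions are A↔G and C↔T; transversions are all other mismatches.
Transitions: 4. Transversions: 3.
R = 4/3 = 1.333333… ≈ 1.33 (to 2 d.p.).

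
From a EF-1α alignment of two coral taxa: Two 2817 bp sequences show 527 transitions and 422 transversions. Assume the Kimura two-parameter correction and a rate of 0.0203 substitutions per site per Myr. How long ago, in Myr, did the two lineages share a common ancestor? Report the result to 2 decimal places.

P = 527/2817 ≈ 0.187078 and Q = 422/2817 ≈ 0.149805.
Under the Kimura two-parameter model, d = −½ ln(1 − 2P − Q) − ¼ ln(1 − 2Q).
1 − 2P − Q = 0.476039, giving −½ ln(0.476039) = 0.371128.
1 − 2Q = 0.70039, giving −¼ ln(0.70039) = 0.089029.
d = 0.371128 + 0.089029 = 0.460157.
Under a molecular clock d = 2μt, so t = d/(2μ) = 0.460157 / (2 × 0.0203) = 11.33 Myr.

11.33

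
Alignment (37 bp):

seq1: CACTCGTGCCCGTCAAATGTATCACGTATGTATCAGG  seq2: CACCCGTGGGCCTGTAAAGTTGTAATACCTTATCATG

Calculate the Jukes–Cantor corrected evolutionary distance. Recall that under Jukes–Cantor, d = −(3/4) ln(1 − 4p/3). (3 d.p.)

The sequences differ at 17 of 37 sites, so p = 17/37 ≈ 0.459459.
d = −(3/4) ln(1 − 4p/3) = −0.75 ln(1 − 0.612612) = −0.75 ln(0.387388)
  = −0.75 × (-0.948329) = 0.711247 substitutions/site.

0.711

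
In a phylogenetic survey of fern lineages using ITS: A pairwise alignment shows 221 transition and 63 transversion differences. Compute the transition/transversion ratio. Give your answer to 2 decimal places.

3.51

R = 221/63 = 3.507936… ≈ 3.51 (to 2 d.p.).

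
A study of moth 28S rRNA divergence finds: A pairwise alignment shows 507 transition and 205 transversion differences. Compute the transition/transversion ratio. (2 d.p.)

R = 507/205 = 2.473170… ≈ 2.47 (to 2 d.p.).

2.47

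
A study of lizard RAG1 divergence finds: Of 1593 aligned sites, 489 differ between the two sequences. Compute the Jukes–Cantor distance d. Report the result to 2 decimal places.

0.39

p = 489/1593 ≈ 0.306968.
d = −(3/4) ln(1 − 4p/3) = −0.75 ln(1 − 0.409291) = −0.75 ln(0.590709)
  = −0.75 × (-0.526432) = 0.394824 substitutions/site.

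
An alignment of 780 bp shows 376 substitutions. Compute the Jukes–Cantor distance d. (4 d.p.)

p = 376/780 ≈ 0.482051.
d = −(3/4) ln(1 − 4p/3) = −0.75 ln(1 − 0.642735) = −0.75 ln(0.357265)
  = −0.75 × (-1.029277) = 0.771958 substitutions/site.

0.7720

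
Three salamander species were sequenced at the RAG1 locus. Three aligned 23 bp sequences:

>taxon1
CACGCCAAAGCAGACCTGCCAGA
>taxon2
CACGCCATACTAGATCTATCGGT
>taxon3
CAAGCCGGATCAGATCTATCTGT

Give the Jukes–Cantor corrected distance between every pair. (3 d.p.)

taxon1–taxon2: 8/23 sites differ → p ≈ 0.347826, d = −0.75 ln(1 − 0.463768) = 0.467391 ≈ 0.467.
taxon1–taxon3: 9/23 sites differ → p ≈ 0.391304, d = −0.75 ln(1 − 0.521739) = 0.553199 ≈ 0.553.
taxon2–taxon3: 6/23 sites differ → p ≈ 0.26087, d = −0.75 ln(1 − 0.347827) = 0.320584 ≈ 0.321.

d(taxon1,taxon2) = 0.467, d(taxon1,taxon3) = 0.553, d(taxon2,taxon3) = 0.321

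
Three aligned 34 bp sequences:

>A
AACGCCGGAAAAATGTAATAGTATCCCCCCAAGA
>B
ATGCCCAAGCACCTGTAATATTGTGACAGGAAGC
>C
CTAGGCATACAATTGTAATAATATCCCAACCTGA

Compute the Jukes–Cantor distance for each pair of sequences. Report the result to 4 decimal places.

A–B: 17/34 sites differ → p = 0.5, d = −0.75 ln(1 − 0.666667) = 0.823960 ≈ 0.8240.
A–C: 13/34 sites differ → p ≈ 0.382353, d = −0.75 ln(1 − 0.509804) = 0.534712 ≈ 0.5347.
B–C: 17/34 sites differ → p = 0.5, d = −0.75 ln(1 − 0.666667) = 0.823960 ≈ 0.8240.

d(A,B) = 0.8240, d(A,C) = 0.5347, d(B,C) = 0.8240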